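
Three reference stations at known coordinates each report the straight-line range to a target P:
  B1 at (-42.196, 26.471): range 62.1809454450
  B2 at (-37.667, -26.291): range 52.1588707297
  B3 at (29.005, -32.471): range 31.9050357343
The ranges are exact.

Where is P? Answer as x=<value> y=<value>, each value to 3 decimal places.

eq1: (x + 42.196)² + (y − 26.471)² = 62.1809454450²
eq2: (x + 37.667)² + (y + 26.291)² = 52.1588707297²
eq3: (x − 29.005)² + (y + 32.471)² = 31.9050357343²
eq1−eq3, eq1−eq2 (x²,y² cancel):
  142.402·x − 117.884·y = 2262.978280
  9.058·x − 105.524·y = 774.725494
det = 142.402·-105.524 − -117.884·9.058 = -13959.035376
x = (2262.978280·-105.524 − -117.884·774.725494) / -13959.035376 = 10.564539
y = (142.402·774.725494 − 2262.978280·9.058) / -13959.035376 = -6.434857

x=10.565 y=-6.435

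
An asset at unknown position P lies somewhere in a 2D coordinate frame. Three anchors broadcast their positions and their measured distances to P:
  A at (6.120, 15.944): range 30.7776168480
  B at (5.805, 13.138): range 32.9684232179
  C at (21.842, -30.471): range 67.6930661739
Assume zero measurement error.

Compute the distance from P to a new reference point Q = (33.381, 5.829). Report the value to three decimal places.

31.400

eq1: (x − 6.120)² + (y − 15.944)² = 30.7776168480²
eq2: (x − 5.805)² + (y − 13.138)² = 32.9684232179²
eq3: (x − 21.842)² + (y + 30.471)² = 67.6930661739²
eq3−eq1, eq3−eq2 (x²,y² cancel):
  -31.444·x + 92.830·y = 2521.200240
  -32.074·x + 87.218·y = 2296.184543
det = -31.444·87.218 − 92.830·-32.074 = 234.946628
x = (2521.200240·87.218 − 92.830·2296.184543) / 234.946628 = 28.684095
y = (-31.444·2296.184543 − 2521.200240·-32.074) / 234.946628 = 36.875395
|P − Q| = √((28.684095 − 33.381)² + (36.875395 − 5.829)²) = 31.399675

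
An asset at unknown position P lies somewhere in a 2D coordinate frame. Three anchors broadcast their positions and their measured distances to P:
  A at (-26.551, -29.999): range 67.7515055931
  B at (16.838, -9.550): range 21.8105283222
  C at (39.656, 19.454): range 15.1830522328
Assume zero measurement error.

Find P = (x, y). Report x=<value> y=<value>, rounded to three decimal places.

x=29.305 y=8.346

eq1: (x + 26.551)² + (y + 29.999)² = 67.7515055931²
eq2: (x − 16.838)² + (y + 9.550)² = 21.8105283222²
eq3: (x − 39.656)² + (y − 19.454)² = 15.1830522328²
eq2−eq1, eq2−eq3 (x²,y² cancel):
  -86.778·x − 40.898·y = -2884.392506
  45.636·x + 58.008·y = 1821.509779
det = -86.778·58.008 − -40.898·45.636 = -3167.397096
x = (-2884.392506·58.008 − -40.898·1821.509779) / -3167.397096 = 29.305367
y = (-86.778·1821.509779 − -2884.392506·45.636) / -3167.397096 = 8.345919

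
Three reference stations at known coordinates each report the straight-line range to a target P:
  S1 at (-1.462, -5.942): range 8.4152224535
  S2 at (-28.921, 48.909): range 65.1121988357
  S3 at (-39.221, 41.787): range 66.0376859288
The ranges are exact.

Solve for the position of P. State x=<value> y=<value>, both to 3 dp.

eq1: (x + 1.462)² + (y + 5.942)² = 8.4152224535²
eq2: (x + 28.921)² + (y − 48.909)² = 65.1121988357²
eq3: (x + 39.221)² + (y − 41.787)² = 66.0376859288²
eq1−eq2, eq1−eq3 (x²,y² cancel):
  -54.918·x + 109.702·y = -977.712754
  -75.518·x + 95.458·y = -1043.164592
det = -54.918·95.458 − 109.702·-75.518 = 3042.113192
x = (-977.712754·95.458 − 109.702·-1043.164592) / 3042.113192 = 6.938183
y = (-54.918·-1043.164592 − -977.712754·-75.518) / 3042.113192 = -5.439113

x=6.938 y=-5.439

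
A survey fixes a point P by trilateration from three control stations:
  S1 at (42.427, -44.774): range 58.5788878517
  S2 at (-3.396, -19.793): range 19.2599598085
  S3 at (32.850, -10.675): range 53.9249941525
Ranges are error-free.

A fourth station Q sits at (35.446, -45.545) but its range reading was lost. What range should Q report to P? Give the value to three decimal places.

eq1: (x − 42.427)² + (y + 44.774)² = 58.5788878517²
eq2: (x + 3.396)² + (y + 19.793)² = 19.2599598085²
eq3: (x − 32.850)² + (y + 10.675)² = 53.9249941525²
eq1−eq2, eq1−eq3 (x²,y² cancel):
  -91.646·x + 49.962·y = -340.925690
  -19.154·x + 68.198·y = -2088.102172
det = -91.646·68.198 − 49.962·-19.154 = -5293.101760
x = (-340.925690·68.198 − 49.962·-2088.102172) / -5293.101760 = -15.317165
y = (-91.646·-2088.102172 − -340.925690·-19.154) / -5293.101760 = -34.920190
|P − Q| = √((-15.317165 − 35.446)² + (-34.920190 − -45.545)²) = 51.863142

51.863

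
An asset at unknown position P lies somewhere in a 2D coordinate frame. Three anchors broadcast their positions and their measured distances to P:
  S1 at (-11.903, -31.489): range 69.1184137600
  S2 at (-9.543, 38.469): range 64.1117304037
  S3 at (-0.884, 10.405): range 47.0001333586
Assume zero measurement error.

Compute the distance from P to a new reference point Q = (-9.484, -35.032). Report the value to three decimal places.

69.167

eq1: (x + 11.903)² + (y + 31.489)² = 69.1184137600²
eq2: (x + 9.543)² + (y − 38.469)² = 64.1117304037²
eq3: (x + 0.884)² + (y − 10.405)² = 47.0001333586²
eq2−eq3, eq2−eq1 (x²,y² cancel):
  17.318·x − 56.128·y = 439.414111
  -4.720·x − 139.916·y = -1104.735425
det = 17.318·-139.916 − -56.128·-4.720 = -2687.989448
x = (439.414111·-139.916 − -56.128·-1104.735425) / -2687.989448 = 45.940528
y = (17.318·-1104.735425 − 439.414111·-4.720) / -2687.989448 = 6.345923
|P − Q| = √((45.940528 − -9.484)² + (6.345923 − -35.032)²) = 69.166544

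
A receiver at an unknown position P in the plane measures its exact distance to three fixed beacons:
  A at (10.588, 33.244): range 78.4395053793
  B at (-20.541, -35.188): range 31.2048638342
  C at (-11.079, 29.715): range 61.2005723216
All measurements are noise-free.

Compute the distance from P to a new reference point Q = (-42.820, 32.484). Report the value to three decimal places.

eq1: (x − 10.588)² + (y − 33.244)² = 78.4395053793²
eq2: (x + 20.541)² + (y + 35.188)² = 31.2048638342²
eq3: (x + 11.079)² + (y − 29.715)² = 61.2005723216²
eq3−eq1, eq3−eq2 (x²,y² cancel):
  43.334·x + 7.058·y = -2195.702138
  -18.924·x − 129.806·y = 3426.169085
det = 43.334·-129.806 − 7.058·-18.924 = -5491.447612
x = (-2195.702138·-129.806 − 7.058·3426.169085) / -5491.447612 = -47.498115
y = (43.334·3426.169085 − -2195.702138·-18.924) / -5491.447612 = -19.469938
|P − Q| = √((-47.498115 − -42.820)² + (-19.469938 − 32.484)²) = 52.164130

52.164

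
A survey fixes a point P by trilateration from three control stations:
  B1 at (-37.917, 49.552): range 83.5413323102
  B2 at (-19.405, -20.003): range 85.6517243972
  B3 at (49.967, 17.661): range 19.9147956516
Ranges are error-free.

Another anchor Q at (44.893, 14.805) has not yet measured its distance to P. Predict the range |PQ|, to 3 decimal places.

22.050

eq1: (x + 37.917)² + (y − 49.552)² = 83.5413323102²
eq2: (x + 19.405)² + (y + 20.003)² = 85.6517243972²
eq3: (x − 49.967)² + (y − 17.661)² = 19.9147956516²
eq1−eq2, eq1−eq3 (x²,y² cancel):
  37.024·x − 139.110·y = -3473.489247
  175.768·x − 63.782·y = 5498.067535
det = 37.024·-63.782 − -139.110·175.768 = 22089.621712
x = (-3473.489247·-63.782 − -139.110·5498.067535) / 22089.621712 = 44.653651
y = (37.024·5498.067535 − -3473.489247·175.768) / 22089.621712 = 36.853900
|P − Q| = √((44.653651 − 44.893)² + (36.853900 − 14.805)²) = 22.050199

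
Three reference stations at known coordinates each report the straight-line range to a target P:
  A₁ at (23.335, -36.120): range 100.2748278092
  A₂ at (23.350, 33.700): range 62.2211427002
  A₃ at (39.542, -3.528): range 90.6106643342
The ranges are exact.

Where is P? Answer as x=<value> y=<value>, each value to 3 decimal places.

eq1: (x − 23.335)² + (y + 36.120)² = 100.2748278092²
eq2: (x − 23.350)² + (y − 33.700)² = 62.2211427002²
eq3: (x − 39.542)² + (y + 3.528)² = 90.6106643342²
eq2−eq3, eq2−eq1 (x²,y² cancel):
  32.384·x − 74.456·y = -4443.717844
  -0.030·x − 139.640·y = -6015.306368
det = 32.384·-139.640 − -74.456·-0.030 = -4524.335440
x = (-4443.717844·-139.640 − -74.456·-6015.306368) / -4524.335440 = -38.159219
y = (32.384·-6015.306368 − -4443.717844·-0.030) / -4524.335440 = 43.085442

x=-38.159 y=43.085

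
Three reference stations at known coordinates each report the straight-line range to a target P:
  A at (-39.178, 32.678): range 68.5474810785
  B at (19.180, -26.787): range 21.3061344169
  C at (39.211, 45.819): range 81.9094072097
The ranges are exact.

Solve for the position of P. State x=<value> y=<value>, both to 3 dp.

eq1: (x + 39.178)² + (y − 32.678)² = 68.5474810785²
eq2: (x − 19.180)² + (y + 26.787)² = 21.3061344169²
eq3: (x − 39.211)² + (y − 45.819)² = 81.9094072097²
eq2−eq3, eq2−eq1 (x²,y² cancel):
  40.062·x + 145.212·y = -3703.732113
  -116.716·x + 118.930·y = -2727.454199
det = 40.062·118.930 − 145.212·-116.716 = 21713.137452
x = (-3703.732113·118.930 − 145.212·-2727.454199) / 21713.137452 = -2.046032
y = (40.062·-2727.454199 − -3703.732113·-116.716) / 21713.137452 = -24.941217

x=-2.046 y=-24.941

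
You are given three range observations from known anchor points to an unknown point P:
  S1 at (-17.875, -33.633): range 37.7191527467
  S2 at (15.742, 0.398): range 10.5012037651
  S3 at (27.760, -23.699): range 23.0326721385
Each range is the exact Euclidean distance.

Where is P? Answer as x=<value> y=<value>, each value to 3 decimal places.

eq1: (x + 17.875)² + (y + 33.633)² = 37.7191527467²
eq2: (x − 15.742)² + (y − 0.398)² = 10.5012037651²
eq3: (x − 27.760)² + (y + 23.699)² = 23.0326721385²
eq2−eq3, eq2−eq1 (x²,y² cancel):
  24.036·x − 48.194·y = 664.062528
  -67.234·x − 68.062·y = -109.733857
det = 24.036·-68.062 − -48.194·-67.234 = -4876.213628
x = (664.062528·-68.062 − -48.194·-109.733857) / -4876.213628 = 10.353512
y = (24.036·-109.733857 − 664.062528·-67.234) / -4876.213628 = -8.615295

x=10.354 y=-8.615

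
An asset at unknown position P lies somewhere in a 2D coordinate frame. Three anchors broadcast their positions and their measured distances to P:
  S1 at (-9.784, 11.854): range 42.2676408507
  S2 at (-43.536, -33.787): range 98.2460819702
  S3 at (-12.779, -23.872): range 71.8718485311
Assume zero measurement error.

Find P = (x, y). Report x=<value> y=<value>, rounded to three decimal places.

eq1: (x + 9.784)² + (y − 11.854)² = 42.2676408507²
eq2: (x + 43.536)² + (y + 33.787)² = 98.2460819702²
eq3: (x + 12.779)² + (y + 23.872)² = 71.8718485311²
eq3−eq1, eq3−eq2 (x²,y² cancel):
  5.990·x + 71.452·y = 2882.077895
  -61.514·x − 19.830·y = -2182.960571
det = 5.990·-19.830 − 71.452·-61.514 = 4276.516628
x = (2882.077895·-19.830 − 71.452·-2182.960571) / 4276.516628 = 23.108830
y = (5.990·-2182.960571 − 2882.077895·-61.514) / 4276.516628 = 38.398589

x=23.109 y=38.399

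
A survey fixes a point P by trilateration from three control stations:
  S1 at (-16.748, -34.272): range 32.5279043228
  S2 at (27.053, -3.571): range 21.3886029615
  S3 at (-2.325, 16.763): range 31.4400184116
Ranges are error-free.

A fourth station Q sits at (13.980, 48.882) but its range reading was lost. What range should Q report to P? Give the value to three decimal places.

eq1: (x + 16.748)² + (y + 34.272)² = 32.5279043228²
eq2: (x − 27.053)² + (y + 3.571)² = 21.3886029615²
eq3: (x + 2.325)² + (y − 16.763)² = 31.4400184116²
eq1−eq3, eq1−eq2 (x²,y² cancel):
  28.846·x + 102.070·y = -1099.071892
  87.602·x + 61.402·y = -109.856415
det = 28.846·61.402 − 102.070·87.602 = -7170.334048
x = (-1099.071892·61.402 − 102.070·-109.856415) / -7170.334048 = 7.847914
y = (28.846·-109.856415 − -1099.071892·87.602) / -7170.334048 = -12.985724
|P − Q| = √((7.847914 − 13.980)² + (-12.985724 − 48.882)²) = 62.170875

62.171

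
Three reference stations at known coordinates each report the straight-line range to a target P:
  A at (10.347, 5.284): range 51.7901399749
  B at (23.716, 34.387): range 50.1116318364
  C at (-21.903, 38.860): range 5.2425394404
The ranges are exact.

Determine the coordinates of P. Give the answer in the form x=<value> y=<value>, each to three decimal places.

eq1: (x − 10.347)² + (y − 5.284)² = 51.7901399749²
eq2: (x − 23.716)² + (y − 34.387)² = 50.1116318364²
eq3: (x + 21.903)² + (y − 38.860)² = 5.2425394404²
eq2−eq3, eq2−eq1 (x²,y² cancel):
  -91.238·x + 8.946·y = 2728.618010
  -26.738·x − 58.206·y = -1780.976313
det = -91.238·-58.206 − 8.946·-26.738 = 5549.797176
x = (2728.618010·-58.206 − 8.946·-1780.976313) / 5549.797176 = -25.746765
y = (-91.238·-1780.976313 − 2728.618010·-26.738) / 5549.797176 = 42.425065

x=-25.747 y=42.425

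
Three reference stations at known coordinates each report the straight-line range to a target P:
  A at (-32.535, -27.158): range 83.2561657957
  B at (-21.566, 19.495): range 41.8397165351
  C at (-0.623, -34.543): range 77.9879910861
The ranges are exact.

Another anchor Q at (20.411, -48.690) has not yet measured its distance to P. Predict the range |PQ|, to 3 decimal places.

eq1: (x + 32.535)² + (y + 27.158)² = 83.2561657957²
eq2: (x + 21.566)² + (y − 19.495)² = 41.8397165351²
eq3: (x + 0.623)² + (y + 34.543)² = 77.9879910861²
eq3−eq1, eq3−eq2 (x²,y² cancel):
  -63.824·x + 14.770·y = -246.986178
  -41.886·x + 108.076·y = 3983.105277
det = -63.824·108.076 − 14.770·-41.886 = -6279.186404
x = (-246.986178·108.076 − 14.770·3983.105277) / -6279.186404 = 13.620195
y = (-63.824·3983.105277 − -246.986178·-41.886) / -6279.186404 = 42.133321
|P − Q| = √((13.620195 − 20.411)² + (42.133321 − -48.690)²) = 91.076839

91.077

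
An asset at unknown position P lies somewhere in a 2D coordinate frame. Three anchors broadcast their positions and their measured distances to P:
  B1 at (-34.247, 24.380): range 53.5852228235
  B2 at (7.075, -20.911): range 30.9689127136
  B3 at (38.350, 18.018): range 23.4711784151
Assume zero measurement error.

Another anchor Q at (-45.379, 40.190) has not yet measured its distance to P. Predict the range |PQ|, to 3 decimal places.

eq1: (x + 34.247)² + (y − 24.380)² = 53.5852228235²
eq2: (x − 7.075)² + (y + 20.911)² = 30.9689127136²
eq3: (x − 38.350)² + (y − 18.018)² = 23.4711784151²
eq3−eq1, eq3−eq2 (x²,y² cancel):
  -145.194·x + 12.724·y = -2348.609304
  -62.550·x − 77.858·y = -1716.222616
det = -145.194·-77.858 − 12.724·-62.550 = 12100.400652
x = (-2348.609304·-77.858 − 12.724·-1716.222616) / 12100.400652 = 16.916402
y = (-145.194·-1716.222616 − -2348.609304·-62.550) / 12100.400652 = 8.452589
|P − Q| = √((16.916402 − -45.379)² + (8.452589 − 40.190)²) = 69.914093

69.914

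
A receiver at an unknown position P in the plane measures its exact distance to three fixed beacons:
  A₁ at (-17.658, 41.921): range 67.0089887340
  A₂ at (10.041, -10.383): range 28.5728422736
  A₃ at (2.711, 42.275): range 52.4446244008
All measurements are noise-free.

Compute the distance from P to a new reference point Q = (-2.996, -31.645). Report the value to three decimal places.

eq1: (x + 17.658)² + (y − 41.921)² = 67.0089887340²
eq2: (x − 10.041)² + (y + 10.383)² = 28.5728422736²
eq3: (x − 2.711)² + (y − 42.275)² = 52.4446244008²
eq1−eq3, eq1−eq2 (x²,y² cancel):
  40.738·x + 0.708·y = 1465.115884
  55.398·x − 104.608·y = 1813.250421
det = 40.738·-104.608 − 0.708·55.398 = -4300.742488
x = (1465.115884·-104.608 − 0.708·1813.250421) / -4300.742488 = 35.934870
y = (40.738·1813.250421 − 1465.115884·55.398) / -4300.742488 = 1.696520
|P − Q| = √((35.934870 − -2.996)² + (1.696520 − -31.645)²) = 51.256898

51.257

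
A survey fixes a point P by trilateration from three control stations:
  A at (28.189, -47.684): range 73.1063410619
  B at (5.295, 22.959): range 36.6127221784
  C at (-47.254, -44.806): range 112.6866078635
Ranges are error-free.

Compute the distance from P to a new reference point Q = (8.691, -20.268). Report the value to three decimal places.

eq1: (x − 28.189)² + (y + 47.684)² = 73.1063410619²
eq2: (x − 5.295)² + (y − 22.959)² = 36.6127221784²
eq3: (x + 47.254)² + (y + 44.806)² = 112.6866078635²
eq2−eq3, eq2−eq1 (x²,y² cancel):
  -105.098·x − 135.530·y = -7672.414720
  45.788·x − 141.286·y = -1490.814807
det = -105.098·-141.286 − -135.530·45.788 = 21054.523668
x = (-7672.414720·-141.286 − -135.530·-1490.814807) / 21054.523668 = 41.889081
y = (-105.098·-1490.814807 − -7672.414720·45.788) / 21054.523668 = 24.127175
|P − Q| = √((41.889081 − 8.691)² + (24.127175 − -20.268)²) = 55.435045

55.435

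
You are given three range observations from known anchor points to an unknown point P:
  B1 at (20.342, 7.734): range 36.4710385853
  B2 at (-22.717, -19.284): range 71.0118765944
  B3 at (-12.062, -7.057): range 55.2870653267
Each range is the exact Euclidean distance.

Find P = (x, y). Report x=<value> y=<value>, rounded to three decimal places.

x=11.280 y=43.061

eq1: (x − 20.342)² + (y − 7.734)² = 36.4710385853²
eq2: (x + 22.717)² + (y + 19.284)² = 71.0118765944²
eq3: (x + 12.062)² + (y + 7.057)² = 55.2870653267²
eq1−eq3, eq1−eq2 (x²,y² cancel):
  -64.808·x − 29.582·y = -2004.841564
  -86.118·x − 54.036·y = -3298.226937
det = -64.808·-54.036 − -29.582·-86.118 = 954.422412
x = (-2004.841564·-54.036 − -29.582·-3298.226937) / 954.422412 = 11.279565
y = (-64.808·-3298.226937 − -2004.841564·-86.118) / 954.422412 = 43.061170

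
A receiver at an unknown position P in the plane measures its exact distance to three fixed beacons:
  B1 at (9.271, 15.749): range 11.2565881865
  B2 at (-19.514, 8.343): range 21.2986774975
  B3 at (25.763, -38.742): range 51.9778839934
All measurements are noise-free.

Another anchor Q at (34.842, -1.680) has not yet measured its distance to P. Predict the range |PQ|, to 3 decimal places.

34.294

eq1: (x − 9.271)² + (y − 15.749)² = 11.2565881865²
eq2: (x + 19.514)² + (y − 8.343)² = 21.2986774975²
eq3: (x − 25.763)² + (y + 38.742)² = 51.9778839934²
eq1−eq2, eq1−eq3 (x²,y² cancel):
  -57.570·x − 14.812·y = -210.503483
  32.984·x − 108.982·y = -744.297356
det = -57.570·-108.982 − -14.812·32.984 = 6762.652748
x = (-210.503483·-108.982 − -14.812·-744.297356) / 6762.652748 = 1.762113
y = (-57.570·-744.297356 − -210.503483·32.984) / 6762.652748 = 7.362857
|P − Q| = √((1.762113 − 34.842)² + (7.362857 − -1.680)²) = 34.293617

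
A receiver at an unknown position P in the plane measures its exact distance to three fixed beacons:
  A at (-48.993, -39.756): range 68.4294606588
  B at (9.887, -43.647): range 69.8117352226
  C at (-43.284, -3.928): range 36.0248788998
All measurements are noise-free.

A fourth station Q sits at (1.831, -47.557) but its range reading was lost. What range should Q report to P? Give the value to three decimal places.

70.877

eq1: (x + 48.993)² + (y + 39.756)² = 68.4294606588²
eq2: (x − 9.887)² + (y + 43.647)² = 69.8117352226²
eq3: (x + 43.284)² + (y + 3.928)² = 36.0248788998²
eq2−eq3, eq2−eq1 (x²,y² cancel):
  -106.342·x + 79.438·y = 3462.006937
  -117.760·x + 7.782·y = 2169.127496
det = -106.342·7.782 − 79.438·-117.760 = 8527.065436
x = (3462.006937·7.782 − 79.438·2169.127496) / 8527.065436 = -17.048047
y = (-106.342·2169.127496 − 3462.006937·-117.760) / 8527.065436 = 20.759379
|P − Q| = √((-17.048047 − 1.831)² + (20.759379 − -47.557)²) = 70.876978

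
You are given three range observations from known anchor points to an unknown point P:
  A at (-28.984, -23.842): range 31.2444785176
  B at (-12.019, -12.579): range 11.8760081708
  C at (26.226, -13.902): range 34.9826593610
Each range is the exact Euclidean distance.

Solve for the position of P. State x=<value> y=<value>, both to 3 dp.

x=-6.662 y=-1.980

eq1: (x + 28.984)² + (y + 23.842)² = 31.2444785176²
eq2: (x + 12.019)² + (y + 12.579)² = 11.8760081708²
eq3: (x − 26.226)² + (y + 13.902)² = 34.9826593610²
eq3−eq2, eq3−eq1 (x²,y² cancel):
  -76.490·x + 2.646·y = 504.365808
  -110.420·x − 19.880·y = 775.013558
det = -76.490·-19.880 − 2.646·-110.420 = 1812.792520
x = (504.365808·-19.880 − 2.646·775.013558) / 1812.792520 = -6.662361
y = (-76.490·775.013558 − 504.365808·-110.420) / 1812.792520 = -1.979661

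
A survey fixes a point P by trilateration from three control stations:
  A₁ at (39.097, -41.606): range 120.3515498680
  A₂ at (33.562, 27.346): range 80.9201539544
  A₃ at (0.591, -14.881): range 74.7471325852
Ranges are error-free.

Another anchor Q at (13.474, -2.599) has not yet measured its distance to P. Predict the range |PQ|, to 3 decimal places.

75.188

eq1: (x − 39.097)² + (y + 41.606)² = 120.3515498680²
eq2: (x − 33.562)² + (y − 27.346)² = 80.9201539544²
eq3: (x − 0.591)² + (y + 14.881)² = 74.7471325852²
eq3−eq1, eq3−eq2 (x²,y² cancel):
  77.012·x − 53.450·y = -5859.520523
  65.942·x + 84.454·y = 691.480632
det = 77.012·84.454 − -53.450·65.942 = 10028.571348
x = (-5859.520523·84.454 − -53.450·691.480632) / 10028.571348 = -45.659575
y = (77.012·691.480632 − -5859.520523·65.942) / 10028.571348 = 43.838827
|P − Q| = √((-45.659575 − 13.474)² + (43.838827 − -2.599)²) = 75.188108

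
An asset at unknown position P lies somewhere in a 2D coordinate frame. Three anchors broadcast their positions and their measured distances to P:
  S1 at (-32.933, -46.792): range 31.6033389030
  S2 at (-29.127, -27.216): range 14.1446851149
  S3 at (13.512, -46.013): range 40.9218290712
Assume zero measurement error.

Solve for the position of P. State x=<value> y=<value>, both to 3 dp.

x=-17.442 y=-19.246

eq1: (x + 32.933)² + (y + 46.792)² = 31.6033389030²
eq2: (x + 29.127)² + (y + 27.216)² = 14.1446851149²
eq3: (x − 13.512)² + (y + 46.013)² = 40.9218290712²
eq3−eq1, eq3−eq2 (x²,y² cancel):
  -92.890·x − 1.558·y = 1650.128505
  -85.278·x + 37.594·y = 763.846450
det = -92.890·37.594 − -1.558·-85.278 = -3624.969784
x = (1650.128505·37.594 − -1.558·763.846450) / -3624.969784 = -17.441526
y = (-92.890·763.846450 − 1650.128505·-85.278) / -3624.969784 = -19.245943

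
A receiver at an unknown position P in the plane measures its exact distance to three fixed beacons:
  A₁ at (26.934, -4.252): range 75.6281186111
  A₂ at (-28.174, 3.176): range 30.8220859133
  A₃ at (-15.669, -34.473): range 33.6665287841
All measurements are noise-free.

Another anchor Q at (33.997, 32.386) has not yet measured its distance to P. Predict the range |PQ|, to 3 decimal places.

97.016

eq1: (x − 26.934)² + (y + 4.252)² = 75.6281186111²
eq2: (x + 28.174)² + (y − 3.176)² = 30.8220859133²
eq3: (x + 15.669)² + (y + 34.473)² = 33.6665287841²
eq1−eq2, eq1−eq3 (x²,y² cancel):
  -110.216·x + 14.856·y = 4829.952737
  -85.206·x − 60.442·y = 5276.562594
det = -110.216·-60.442 − 14.856·-85.206 = 7927.495808
x = (4829.952737·-60.442 − 14.856·5276.562594) / 7927.495808 = -46.713442
y = (-110.216·5276.562594 − 4829.952737·-85.206) / 7927.495808 = -21.446958
|P − Q| = √((-46.713442 − 33.997)² + (-21.446958 − 32.386)²) = 97.016302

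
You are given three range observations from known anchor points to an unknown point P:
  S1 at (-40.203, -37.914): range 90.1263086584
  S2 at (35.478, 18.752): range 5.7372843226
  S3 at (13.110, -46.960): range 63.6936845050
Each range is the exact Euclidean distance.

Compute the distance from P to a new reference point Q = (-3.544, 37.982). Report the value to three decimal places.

45.007

eq1: (x + 40.203)² + (y + 37.914)² = 90.1263086584²
eq2: (x − 35.478)² + (y − 18.752)² = 5.7372843226²
eq3: (x − 13.110)² + (y + 46.960)² = 63.6936845050²
eq3−eq2, eq3−eq1 (x²,y² cancel):
  44.736·x + 131.424·y = 3257.181302
  -106.626·x + 18.092·y = -3389.227162
det = 44.736·18.092 − 131.424·-106.626 = 14822.579136
x = (3257.181302·18.092 − 131.424·-3389.227162) / 14822.579136 = 34.026110
y = (44.736·-3389.227162 − 3257.181302·-106.626) / 14822.579136 = 13.201464
|P − Q| = √((34.026110 − -3.544)² + (13.201464 − 37.982)²) = 45.006535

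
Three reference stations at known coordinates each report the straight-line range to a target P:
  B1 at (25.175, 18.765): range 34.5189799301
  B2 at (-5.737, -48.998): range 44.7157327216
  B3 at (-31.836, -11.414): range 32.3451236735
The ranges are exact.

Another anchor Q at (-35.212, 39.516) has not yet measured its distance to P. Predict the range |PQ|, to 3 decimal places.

56.334

eq1: (x − 25.175)² + (y − 18.765)² = 34.5189799301²
eq2: (x + 5.737)² + (y + 48.998)² = 44.7157327216²
eq3: (x + 31.836)² + (y + 11.414)² = 32.3451236735²
eq2−eq1, eq2−eq3 (x²,y² cancel):
  61.824·x + 135.526·y = -639.874546
  -52.198·x + 75.168·y = -336.617154
det = 61.824·75.168 − 135.526·-52.198 = 11721.372580
x = (-639.874546·75.168 − 135.526·-336.617154) / 11721.372580 = -0.211384
y = (61.824·-336.617154 − -639.874546·-52.198) / 11721.372580 = -4.624987
|P − Q| = √((-0.211384 − -35.212)² + (-4.624987 − 39.516)²) = 56.333558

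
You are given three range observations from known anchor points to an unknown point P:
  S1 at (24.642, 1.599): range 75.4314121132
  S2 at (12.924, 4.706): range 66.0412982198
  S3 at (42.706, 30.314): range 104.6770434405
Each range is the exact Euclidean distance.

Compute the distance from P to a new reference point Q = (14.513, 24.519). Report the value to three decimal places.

eq1: (x − 24.642)² + (y − 1.599)² = 75.4314121132²
eq2: (x − 12.924)² + (y − 4.706)² = 66.0412982198²
eq3: (x − 42.706)² + (y − 30.314)² = 104.6770434405²
eq1−eq2, eq1−eq3 (x²,y² cancel):
  -23.436·x + 6.214·y = 907.836110
  36.128·x + 57.430·y = -3134.429423
det = -23.436·57.430 − 6.214·36.128 = -1570.428872
x = (907.836110·57.430 − 6.214·-3134.429423) / -1570.428872 = -45.601793
y = (-23.436·-3134.429423 − 907.836110·36.128) / -1570.428872 = -25.891134
|P − Q| = √((-45.601793 − 14.513)² + (-25.891134 − 24.519)²) = 78.453617

78.454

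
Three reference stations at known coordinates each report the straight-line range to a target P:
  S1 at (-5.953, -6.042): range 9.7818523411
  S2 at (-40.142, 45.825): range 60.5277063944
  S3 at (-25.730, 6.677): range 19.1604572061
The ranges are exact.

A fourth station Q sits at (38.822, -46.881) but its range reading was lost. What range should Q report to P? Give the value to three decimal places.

eq1: (x + 5.953)² + (y + 6.042)² = 9.7818523411²
eq2: (x + 40.142)² + (y − 45.825)² = 60.5277063944²
eq3: (x + 25.730)² + (y − 6.677)² = 19.1604572061²
eq2−eq1, eq2−eq3 (x²,y² cancel):
  68.378·x − 103.734·y = -71.448210
  28.824·x − 78.296·y = 291.784561
det = 68.378·-78.296 − -103.734·28.824 = -2363.695072
x = (-71.448210·-78.296 − -103.734·291.784561) / -2363.695072 = -15.172045
y = (68.378·291.784561 − -71.448210·28.824) / -2363.695072 = -9.312144
|P − Q| = √((-15.172045 − 38.822)² + (-9.312144 − -46.881)²) = 65.778233

65.778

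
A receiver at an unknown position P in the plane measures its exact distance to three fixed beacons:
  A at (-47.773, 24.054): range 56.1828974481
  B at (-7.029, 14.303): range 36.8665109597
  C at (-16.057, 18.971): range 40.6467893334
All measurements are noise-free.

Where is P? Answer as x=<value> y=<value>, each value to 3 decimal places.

x=-15.119 y=-21.665

eq1: (x + 47.773)² + (y − 24.054)² = 56.1828974481²
eq2: (x + 7.029)² + (y − 14.303)² = 36.8665109597²
eq3: (x + 16.057)² + (y − 18.971)² = 40.6467893334²
eq2−eq3, eq2−eq1 (x²,y² cancel):
  -18.056·x + 9.336·y = 70.721587
  -81.488·x + 19.502·y = 809.493460
det = -18.056·19.502 − 9.336·-81.488 = 408.643856
x = (70.721587·19.502 − 9.336·809.493460) / 408.643856 = -15.118834
y = (-18.056·809.493460 − 70.721587·-81.488) / 408.643856 = -21.664961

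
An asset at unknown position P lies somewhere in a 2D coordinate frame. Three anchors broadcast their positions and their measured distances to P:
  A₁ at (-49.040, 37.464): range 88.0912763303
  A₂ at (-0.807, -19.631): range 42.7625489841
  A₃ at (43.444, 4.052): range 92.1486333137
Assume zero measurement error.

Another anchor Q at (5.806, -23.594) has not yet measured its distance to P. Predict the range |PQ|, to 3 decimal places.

eq1: (x + 49.040)² + (y − 37.464)² = 88.0912763303²
eq2: (x + 0.807)² + (y + 19.631)² = 42.7625489841²
eq3: (x − 43.444)² + (y − 4.052)² = 92.1486333137²
eq3−eq1, eq3−eq2 (x²,y² cancel):
  -184.968·x + 66.824·y = 2635.970712
  -88.502·x − 47.366·y = 5144.962596
det = -184.968·-47.366 − 66.824·-88.502 = 14675.251936
x = (2635.970712·-47.366 − 66.824·5144.962596) / 14675.251936 = -31.935559
y = (-184.968·5144.962596 − 2635.970712·-88.502) / 14675.251936 = -48.950762
|P − Q| = √((-31.935559 − 5.806)² + (-48.950762 − -23.594)²) = 45.468567

45.469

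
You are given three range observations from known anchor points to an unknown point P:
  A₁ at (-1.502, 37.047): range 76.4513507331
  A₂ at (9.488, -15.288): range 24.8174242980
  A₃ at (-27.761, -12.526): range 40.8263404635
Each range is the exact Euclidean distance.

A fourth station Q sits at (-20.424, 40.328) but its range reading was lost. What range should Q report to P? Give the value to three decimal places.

82.995

eq1: (x + 1.502)² + (y − 37.047)² = 76.4513507331²
eq2: (x − 9.488)² + (y + 15.288)² = 24.8174242980²
eq3: (x + 27.761)² + (y + 12.526)² = 40.8263404635²
eq2−eq1, eq2−eq3 (x²,y² cancel):
  -21.980·x + 104.670·y = -4177.913355
  -74.498·x + 5.524·y = -447.056818
det = -21.980·5.524 − 104.670·-74.498 = 7676.288140
x = (-4177.913355·5.524 − 104.670·-447.056818) / 7676.288140 = 3.089337
y = (-21.980·-447.056818 − -4177.913355·-74.498) / 7676.288140 = -39.266358
|P − Q| = √((3.089337 − -20.424)² + (-39.266358 − 40.328)²) = 82.994813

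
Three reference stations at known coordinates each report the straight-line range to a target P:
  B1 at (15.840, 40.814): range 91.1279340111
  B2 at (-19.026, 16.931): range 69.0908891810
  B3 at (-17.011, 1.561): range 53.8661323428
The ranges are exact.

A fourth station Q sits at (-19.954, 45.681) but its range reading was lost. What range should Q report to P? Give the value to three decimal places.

97.145

eq1: (x − 15.840)² + (y − 40.814)² = 91.1279340111²
eq2: (x + 19.026)² + (y − 16.931)² = 69.0908891810²
eq3: (x + 17.011)² + (y − 1.561)² = 53.8661323428²
eq3−eq2, eq3−eq1 (x²,y² cancel):
  -4.030·x + 30.740·y = -1515.154159
  65.702·x + 78.506·y = -3777.862790
det = -4.030·78.506 − 30.740·65.702 = -2336.058660
x = (-1515.154159·78.506 − 30.740·-3777.862790) / -2336.058660 = 1.205959
y = (-4.030·-3777.862790 − -1515.154159·65.702) / -2336.058660 = -49.131234
|P − Q| = √((1.205959 − -19.954)² + (-49.131234 − 45.681)²) = 97.144756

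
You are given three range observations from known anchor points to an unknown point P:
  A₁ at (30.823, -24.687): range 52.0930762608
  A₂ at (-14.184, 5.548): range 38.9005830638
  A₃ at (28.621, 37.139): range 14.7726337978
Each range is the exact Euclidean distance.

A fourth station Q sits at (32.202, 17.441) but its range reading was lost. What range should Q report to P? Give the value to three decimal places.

15.835

eq1: (x − 30.823)² + (y + 24.687)² = 52.0930762608²
eq2: (x + 14.184)² + (y − 5.548)² = 38.9005830638²
eq3: (x − 28.621)² + (y − 37.139)² = 14.7726337978²
eq2−eq1, eq2−eq3 (x²,y² cancel):
  90.014·x − 60.470·y = 127.105906
  85.610·x + 63.182·y = 3261.525455
det = 90.014·63.182 − -60.470·85.610 = 10864.101248
x = (127.105906·63.182 − -60.470·3261.525455) / 10864.101248 = 18.892980
y = (90.014·3261.525455 − 127.105906·85.610) / 10864.101248 = 26.021611
|P − Q| = √((18.892980 − 32.202)² + (26.021611 − 17.441)²) = 15.835305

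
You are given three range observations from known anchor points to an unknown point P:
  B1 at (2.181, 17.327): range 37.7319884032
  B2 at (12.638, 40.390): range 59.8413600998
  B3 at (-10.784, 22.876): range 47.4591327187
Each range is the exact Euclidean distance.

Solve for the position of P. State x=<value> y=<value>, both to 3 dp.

eq1: (x − 2.181)² + (y − 17.327)² = 37.7319884032²
eq2: (x − 12.638)² + (y − 40.390)² = 59.8413600998²
eq3: (x + 10.784)² + (y − 22.876)² = 47.4591327187²
eq2−eq3, eq2−eq1 (x²,y² cancel):
  -46.844·x − 35.028·y = 177.153988
  -20.914·x − 46.126·y = 671.195976
det = -46.844·-46.126 − -35.028·-20.914 = 1428.150752
x = (177.153988·-46.126 − -35.028·671.195976) / 1428.150752 = 10.740636
y = (-46.844·671.195976 − 177.153988·-20.914) / 1428.150752 = -19.421273

x=10.741 y=-19.421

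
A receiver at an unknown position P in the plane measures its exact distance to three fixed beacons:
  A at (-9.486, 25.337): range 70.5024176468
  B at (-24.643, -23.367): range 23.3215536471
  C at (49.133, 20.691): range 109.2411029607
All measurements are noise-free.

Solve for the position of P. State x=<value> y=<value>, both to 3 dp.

x=-44.246 y=-36.001

eq1: (x + 9.486)² + (y − 25.337)² = 70.5024176468²
eq2: (x + 24.643)² + (y + 23.367)² = 23.3215536471²
eq3: (x − 49.133)² + (y − 20.691)² = 109.2411029607²
eq1−eq2, eq1−eq3 (x²,y² cancel):
  -30.314·x − 97.408·y = 4848.042403
  117.238·x − 9.292·y = -4852.806277
det = -30.314·-9.292 − -97.408·117.238 = 11701.596792
x = (4848.042403·-9.292 − -97.408·-4852.806277) / 11701.596792 = -44.246112
y = (-30.314·-4852.806277 − 4848.042403·117.238) / 11701.596792 = -36.000798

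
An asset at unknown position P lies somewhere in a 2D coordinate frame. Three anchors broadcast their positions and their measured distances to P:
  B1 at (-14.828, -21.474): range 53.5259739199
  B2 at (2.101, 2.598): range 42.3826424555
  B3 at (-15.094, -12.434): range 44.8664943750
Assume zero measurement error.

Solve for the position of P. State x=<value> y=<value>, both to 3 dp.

x=-30.471 y=29.715

eq1: (x + 14.828)² + (y + 21.474)² = 53.5259739199²
eq2: (x − 2.101)² + (y − 2.598)² = 42.3826424555²
eq3: (x + 15.094)² + (y + 12.434)² = 44.8664943750²
eq2−eq1, eq2−eq3 (x²,y² cancel):
  -33.858·x − 48.144·y = -398.903048
  -34.390·x − 30.064·y = 154.555451
det = -33.858·-30.064 − -48.144·-34.390 = -637.765248
x = (-398.903048·-30.064 − -48.144·154.555451) / -637.765248 = -30.471304
y = (-33.858·154.555451 − -398.903048·-34.390) / -637.765248 = 29.715031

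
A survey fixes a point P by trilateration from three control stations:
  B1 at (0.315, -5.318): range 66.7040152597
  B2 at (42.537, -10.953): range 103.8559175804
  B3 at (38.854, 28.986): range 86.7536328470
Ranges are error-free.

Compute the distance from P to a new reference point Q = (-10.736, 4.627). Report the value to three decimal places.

eq1: (x − 0.315)² + (y + 5.318)² = 66.7040152597²
eq2: (x − 42.537)² + (y + 10.953)² = 103.8559175804²
eq3: (x − 38.854)² + (y − 28.986)² = 86.7536328470²
eq2−eq1, eq2−eq3 (x²,y² cancel):
  -84.444·x + 11.270·y = 4435.641736
  -7.366·x + 79.878·y = 3680.315738
det = -84.444·79.878 − 11.270·-7.366 = -6662.203012
x = (4435.641736·79.878 − 11.270·3680.315738) / -6662.203012 = -46.956394
y = (-84.444·3680.315738 − 4435.641736·-7.366) / -6662.203012 = 41.744096
|P − Q| = √((-46.956394 − -10.736)² + (41.744096 − 4.627)²) = 51.861313

51.861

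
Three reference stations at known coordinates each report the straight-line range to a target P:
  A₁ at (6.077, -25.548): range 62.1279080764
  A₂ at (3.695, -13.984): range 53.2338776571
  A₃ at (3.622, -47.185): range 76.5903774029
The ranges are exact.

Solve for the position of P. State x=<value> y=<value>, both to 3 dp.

eq1: (x − 6.077)² + (y + 25.548)² = 62.1279080764²
eq2: (x − 3.695)² + (y + 13.984)² = 53.2338776571²
eq3: (x − 3.622)² + (y + 47.185)² = 76.5903774029²
eq1−eq3, eq1−eq2 (x²,y² cancel):
  -4.910·x − 43.274·y = -456.296073
  -4.764·x + 23.128·y = 545.606280
det = -4.910·23.128 − -43.274·-4.764 = -319.715816
x = (-456.296073·23.128 − -43.274·545.606280) / -319.715816 = -40.840490
y = (-4.910·545.606280 − -456.296073·-4.764) / -319.715816 = 15.178234

x=-40.840 y=15.178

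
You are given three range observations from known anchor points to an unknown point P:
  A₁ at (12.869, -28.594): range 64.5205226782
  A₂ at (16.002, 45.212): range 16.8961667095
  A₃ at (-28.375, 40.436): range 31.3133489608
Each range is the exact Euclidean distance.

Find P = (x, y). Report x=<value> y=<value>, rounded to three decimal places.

x=2.478 y=35.084

eq1: (x − 12.869)² + (y + 28.594)² = 64.5205226782²
eq2: (x − 16.002)² + (y − 45.212)² = 16.8961667095²
eq3: (x + 28.375)² + (y − 40.436)² = 31.3133489608²
eq2−eq1, eq2−eq3 (x²,y² cancel):
  -6.266·x − 147.612·y = -5194.378348
  -88.754·x − 9.552·y = -555.023601
det = -6.266·-9.552 − -147.612·-88.754 = -13041.302616
x = (-5194.378348·-9.552 − -147.612·-555.023601) / -13041.302616 = 2.477624
y = (-6.266·-555.023601 − -5194.378348·-88.754) / -13041.302616 = 35.084231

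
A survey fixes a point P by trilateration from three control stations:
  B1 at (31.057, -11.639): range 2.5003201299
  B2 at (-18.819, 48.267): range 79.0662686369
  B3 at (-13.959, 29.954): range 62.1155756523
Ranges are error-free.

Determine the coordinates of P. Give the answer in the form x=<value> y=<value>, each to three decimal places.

eq1: (x − 31.057)² + (y + 11.639)² = 2.5003201299²
eq2: (x + 18.819)² + (y − 48.267)² = 79.0662686369²
eq3: (x + 13.959)² + (y − 29.954)² = 62.1155756523²
eq2−eq1, eq2−eq3 (x²,y² cancel):
  99.752·x − 119.812·y = 4661.368755
  9.720·x − 36.626·y = 801.367845
det = 99.752·-36.626 − -119.812·9.720 = -2488.944112
x = (4661.368755·-36.626 − -119.812·801.367845) / -2488.944112 = 30.018275
y = (99.752·801.367845 − 4661.368755·9.720) / -2488.944112 = -13.913346

x=30.018 y=-13.913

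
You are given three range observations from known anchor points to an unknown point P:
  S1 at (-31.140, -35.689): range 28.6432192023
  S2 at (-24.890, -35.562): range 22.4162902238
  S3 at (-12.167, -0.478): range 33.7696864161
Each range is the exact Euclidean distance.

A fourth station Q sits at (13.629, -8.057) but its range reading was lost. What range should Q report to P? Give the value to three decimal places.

29.672

eq1: (x + 31.140)² + (y + 35.689)² = 28.6432192023²
eq2: (x + 24.890)² + (y + 35.562)² = 22.4162902238²
eq3: (x + 12.167)² + (y + 0.478)² = 33.7696864161²
eq2−eq1, eq2−eq3 (x²,y² cancel):
  -12.500·x − 0.254·y = 41.292438
  25.446·x + 70.168·y = -2373.805224
det = -12.500·70.168 − -0.254·25.446 = -870.636716
x = (41.292438·70.168 − -0.254·-2373.805224) / -870.636716 = -2.635383
y = (-12.500·-2373.805224 − 41.292438·25.446) / -870.636716 = -32.874605
|P − Q| = √((-2.635383 − 13.629)² + (-32.874605 − -8.057)²) = 29.672271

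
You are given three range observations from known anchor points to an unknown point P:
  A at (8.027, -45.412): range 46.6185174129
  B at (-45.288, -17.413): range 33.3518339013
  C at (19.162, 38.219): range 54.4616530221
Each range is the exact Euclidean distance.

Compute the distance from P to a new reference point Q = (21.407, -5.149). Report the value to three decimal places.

eq1: (x − 8.027)² + (y + 45.412)² = 46.6185174129²
eq2: (x + 45.288)² + (y + 17.413)² = 33.3518339013²
eq3: (x − 19.162)² + (y − 38.219)² = 54.4616530221²
eq3−eq2, eq3−eq1 (x²,y² cancel):
  -128.900·x − 111.264·y = 2380.068133
  -22.270·x − 167.262·y = 1091.593752
det = -128.900·-167.262 − -111.264·-22.270 = 19082.222520
x = (2380.068133·-167.262 − -111.264·1091.593752) / 19082.222520 = -14.497256
y = (-128.900·1091.593752 − 2380.068133·-22.270) / 19082.222520 = -4.596022
|P − Q| = √((-14.497256 − 21.407)² + (-4.596022 − -5.149)²) = 35.908514

35.909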